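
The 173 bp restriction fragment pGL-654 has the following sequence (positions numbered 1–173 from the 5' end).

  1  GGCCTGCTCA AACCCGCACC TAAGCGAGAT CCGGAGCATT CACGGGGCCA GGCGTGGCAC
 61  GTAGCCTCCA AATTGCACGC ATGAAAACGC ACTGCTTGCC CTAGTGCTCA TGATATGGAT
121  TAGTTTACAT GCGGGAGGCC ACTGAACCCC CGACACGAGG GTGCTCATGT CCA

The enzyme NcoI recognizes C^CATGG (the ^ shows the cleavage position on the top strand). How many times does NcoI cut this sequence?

0

No occurrence of CCATGG is present in the sequence.
NcoI does not cut: 0 sites.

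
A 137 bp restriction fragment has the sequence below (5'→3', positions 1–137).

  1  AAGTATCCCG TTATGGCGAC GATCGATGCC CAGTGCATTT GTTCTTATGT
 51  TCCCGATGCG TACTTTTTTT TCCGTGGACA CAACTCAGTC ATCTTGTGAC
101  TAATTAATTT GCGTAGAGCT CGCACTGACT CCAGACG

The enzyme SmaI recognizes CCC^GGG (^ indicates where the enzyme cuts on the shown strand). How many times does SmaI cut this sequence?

No occurrence of CCCGGG is present in the sequence.
SmaI does not cut: 0 sites.

0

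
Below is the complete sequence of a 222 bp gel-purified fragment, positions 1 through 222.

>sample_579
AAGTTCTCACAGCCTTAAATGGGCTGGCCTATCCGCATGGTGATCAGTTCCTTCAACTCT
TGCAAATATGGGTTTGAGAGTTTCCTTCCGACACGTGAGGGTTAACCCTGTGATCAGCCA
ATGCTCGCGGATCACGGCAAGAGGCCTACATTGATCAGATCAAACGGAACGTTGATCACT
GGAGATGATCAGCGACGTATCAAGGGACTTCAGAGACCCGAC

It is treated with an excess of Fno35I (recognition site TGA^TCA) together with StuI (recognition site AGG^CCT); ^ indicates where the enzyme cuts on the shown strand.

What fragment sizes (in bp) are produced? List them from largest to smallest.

Fno35I sites (TGATCA) start at positions 41, 111, 152, 173, 186.
Fno35I cuts after base 3 of each site, so after positions 43, 113, 154, 175, 188.
The StuI site (AGGCCT) starts at position 142.
StuI cuts after base 3 of each site, so after position 144.
Combined cut positions: 43, 113, 144, 154, 175, 188.
Linear molecule, 6 cuts → 7 fragments:
  1–43 → 43 bp
  44–113 → 70 bp
  114–144 → 31 bp
  145–154 → 10 bp
  155–175 → 21 bp
  176–188 → 13 bp
  189–222 → 34 bp
Sorted largest to smallest: 70, 43, 34, 31, 21, 13, 10 bp.

70, 43, 34, 31, 21, 13, 10 bp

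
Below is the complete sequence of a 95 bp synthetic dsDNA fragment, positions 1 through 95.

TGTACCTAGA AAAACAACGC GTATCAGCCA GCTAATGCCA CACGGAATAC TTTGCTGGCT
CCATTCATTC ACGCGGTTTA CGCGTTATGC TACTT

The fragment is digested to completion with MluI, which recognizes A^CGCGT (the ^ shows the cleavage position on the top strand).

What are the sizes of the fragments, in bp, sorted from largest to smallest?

MluI sites (ACGCGT) start at positions 17, 80.
MluI cuts after the first base of each site, so after positions 17, 80.
Linear molecule, 2 cuts → 3 fragments:
  1–17 → 17 bp
  18–80 → 63 bp
  81–95 → 15 bp
Sorted largest to smallest: 63, 17, 15 bp.

63, 17, 15 bp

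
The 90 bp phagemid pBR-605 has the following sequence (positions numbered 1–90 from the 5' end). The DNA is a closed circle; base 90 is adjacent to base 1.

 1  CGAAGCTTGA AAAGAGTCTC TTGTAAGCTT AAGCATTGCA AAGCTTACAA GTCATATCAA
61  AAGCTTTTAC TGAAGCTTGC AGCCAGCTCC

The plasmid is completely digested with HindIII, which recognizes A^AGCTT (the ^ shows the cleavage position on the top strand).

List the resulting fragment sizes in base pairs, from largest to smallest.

HindIII sites (AAGCTT) start at positions 3, 25, 41, 61, 73.
HindIII cuts after the first base of each site, so after positions 3, 25, 41, 61, 73.
Circular molecule, 5 cuts → 5 fragments:
  4–25 → 22 bp
  26–41 → 16 bp
  42–61 → 20 bp
  62–73 → 12 bp
  74–90 then 1–3 → 17 + 3 = 20 bp
Sorted largest to smallest: 22, 20, 20, 16, 12 bp.

22, 20, 20, 16, 12 bp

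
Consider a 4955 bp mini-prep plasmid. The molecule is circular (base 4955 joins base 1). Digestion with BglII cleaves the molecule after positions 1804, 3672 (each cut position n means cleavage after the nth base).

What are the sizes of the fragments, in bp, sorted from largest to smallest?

Circular molecule, 2 cuts → 2 fragments:
  3672 − 1804 = 1868 bp
  wrap: 4955 − 3672 + 1804 = 3087 bp
Sorted largest to smallest: 3087, 1868 bp.

3087, 1868 bp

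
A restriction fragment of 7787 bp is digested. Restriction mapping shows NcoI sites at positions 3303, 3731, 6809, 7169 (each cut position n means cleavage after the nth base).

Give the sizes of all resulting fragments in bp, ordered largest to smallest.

3303, 3078, 618, 428, 360 bp

Linear molecule, 4 cuts → 5 fragments:
  3303 − 0 = 3303 bp
  3731 − 3303 = 428 bp
  6809 − 3731 = 3078 bp
  7169 − 6809 = 360 bp
  7787 − 7169 = 618 bp
Sorted largest to smallest: 3303, 3078, 618, 428, 360 bp.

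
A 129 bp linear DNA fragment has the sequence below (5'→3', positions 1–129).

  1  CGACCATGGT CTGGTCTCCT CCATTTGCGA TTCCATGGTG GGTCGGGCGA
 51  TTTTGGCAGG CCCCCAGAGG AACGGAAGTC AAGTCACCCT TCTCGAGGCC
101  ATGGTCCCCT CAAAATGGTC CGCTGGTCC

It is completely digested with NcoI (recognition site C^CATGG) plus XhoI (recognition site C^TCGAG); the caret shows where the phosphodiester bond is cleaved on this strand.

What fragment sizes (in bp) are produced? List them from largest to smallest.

NcoI sites (CCATGG) start at positions 4, 33, 99.
NcoI cuts after the first base of each site, so after positions 4, 33, 99.
The XhoI site (CTCGAG) starts at position 92.
XhoI cuts after the first base of each site, so after position 92.
Combined cut positions: 4, 33, 92, 99.
Linear molecule, 4 cuts → 5 fragments:
  1–4 → 4 bp
  5–33 → 29 bp
  34–92 → 59 bp
  93–99 → 7 bp
  100–129 → 30 bp
Sorted largest to smallest: 59, 30, 29, 7, 4 bp.

59, 30, 29, 7, 4 bp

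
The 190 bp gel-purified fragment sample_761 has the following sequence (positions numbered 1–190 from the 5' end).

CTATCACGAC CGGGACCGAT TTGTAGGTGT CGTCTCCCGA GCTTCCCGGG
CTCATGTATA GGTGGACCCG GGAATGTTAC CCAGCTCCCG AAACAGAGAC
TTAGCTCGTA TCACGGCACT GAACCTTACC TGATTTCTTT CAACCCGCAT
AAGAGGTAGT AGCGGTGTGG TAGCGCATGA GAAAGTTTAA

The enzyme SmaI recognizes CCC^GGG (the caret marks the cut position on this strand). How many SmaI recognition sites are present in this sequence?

2

CCCGGG occurs starting at positions 45, 67.
SmaI cuts at 2 sites.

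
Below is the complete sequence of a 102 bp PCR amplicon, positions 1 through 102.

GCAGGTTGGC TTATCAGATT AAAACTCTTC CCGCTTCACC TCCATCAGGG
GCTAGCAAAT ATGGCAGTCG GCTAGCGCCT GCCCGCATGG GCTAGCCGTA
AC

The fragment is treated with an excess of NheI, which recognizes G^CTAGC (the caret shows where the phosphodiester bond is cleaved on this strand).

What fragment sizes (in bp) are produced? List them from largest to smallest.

NheI sites (GCTAGC) start at positions 51, 71, 91.
NheI cuts after the first base of each site, so after positions 51, 71, 91.
Linear molecule, 3 cuts → 4 fragments:
  1–51 → 51 bp
  52–71 → 20 bp
  72–91 → 20 bp
  92–102 → 11 bp
Sorted largest to smallest: 51, 20, 20, 11 bp.

51, 20, 20, 11 bp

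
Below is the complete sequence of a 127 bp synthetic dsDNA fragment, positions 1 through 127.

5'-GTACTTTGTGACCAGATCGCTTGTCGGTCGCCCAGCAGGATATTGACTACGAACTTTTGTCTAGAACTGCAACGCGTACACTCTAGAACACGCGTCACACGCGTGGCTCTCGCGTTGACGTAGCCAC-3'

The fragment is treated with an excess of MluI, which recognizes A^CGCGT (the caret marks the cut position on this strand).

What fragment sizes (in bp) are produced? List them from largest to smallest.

72, 28, 18, 9 bp

MluI sites (ACGCGT) start at positions 72, 90, 99.
MluI cuts after the first base of each site, so after positions 72, 90, 99.
Linear molecule, 3 cuts → 4 fragments:
  1–72 → 72 bp
  73–90 → 18 bp
  91–99 → 9 bp
  100–127 → 28 bp
Sorted largest to smallest: 72, 28, 18, 9 bp.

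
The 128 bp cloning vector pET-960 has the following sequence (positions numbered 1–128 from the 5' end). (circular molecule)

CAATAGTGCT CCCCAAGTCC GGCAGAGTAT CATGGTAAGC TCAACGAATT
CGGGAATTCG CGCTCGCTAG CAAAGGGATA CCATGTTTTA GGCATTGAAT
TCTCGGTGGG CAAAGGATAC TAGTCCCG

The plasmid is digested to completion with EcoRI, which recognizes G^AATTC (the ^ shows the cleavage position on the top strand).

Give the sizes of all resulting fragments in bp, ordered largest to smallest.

77, 43, 8 bp

EcoRI sites (GAATTC) start at positions 46, 54, 97.
EcoRI cuts after the first base of each site, so after positions 46, 54, 97.
Circular molecule, 3 cuts → 3 fragments:
  47–54 → 8 bp
  55–97 → 43 bp
  98–128 then 1–46 → 31 + 46 = 77 bp
Sorted largest to smallest: 77, 43, 8 bp.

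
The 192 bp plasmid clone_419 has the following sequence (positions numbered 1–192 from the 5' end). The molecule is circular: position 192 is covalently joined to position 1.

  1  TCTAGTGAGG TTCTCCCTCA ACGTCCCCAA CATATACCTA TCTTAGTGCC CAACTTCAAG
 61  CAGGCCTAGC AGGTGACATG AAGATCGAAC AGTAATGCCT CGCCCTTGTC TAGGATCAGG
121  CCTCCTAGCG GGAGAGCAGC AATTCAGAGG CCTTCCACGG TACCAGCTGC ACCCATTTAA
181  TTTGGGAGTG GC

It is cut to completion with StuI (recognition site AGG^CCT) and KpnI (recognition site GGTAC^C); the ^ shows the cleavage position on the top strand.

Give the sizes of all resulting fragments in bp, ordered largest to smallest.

93, 56, 30, 13 bp

StuI sites (AGGCCT) start at positions 62, 118, 148.
StuI cuts after base 3 of each site, so after positions 64, 120, 150.
The KpnI site (GGTACC) starts at position 159.
KpnI cuts after base 5 of each site (before the last base), so after position 163.
Combined cut positions: 64, 120, 150, 163.
Circular molecule, 4 cuts → 4 fragments:
  65–120 → 56 bp
  121–150 → 30 bp
  151–163 → 13 bp
  164–192 then 1–64 → 29 + 64 = 93 bp
Sorted largest to smallest: 93, 56, 30, 13 bp.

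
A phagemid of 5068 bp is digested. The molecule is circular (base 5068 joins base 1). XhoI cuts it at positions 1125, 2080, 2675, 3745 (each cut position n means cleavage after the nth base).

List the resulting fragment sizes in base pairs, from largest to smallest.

Circular molecule, 4 cuts → 4 fragments:
  2080 − 1125 = 955 bp
  2675 − 2080 = 595 bp
  3745 − 2675 = 1070 bp
  wrap: 5068 − 3745 + 1125 = 2448 bp
Sorted largest to smallest: 2448, 1070, 955, 595 bp.

2448, 1070, 955, 595 bp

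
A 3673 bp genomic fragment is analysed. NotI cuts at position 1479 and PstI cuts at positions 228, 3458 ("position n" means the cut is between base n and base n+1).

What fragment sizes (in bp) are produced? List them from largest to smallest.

1979, 1251, 228, 215 bp

Combined cut positions (sorted): 228, 1479, 3458.
Linear molecule, 3 cuts → 4 fragments:
  228 − 0 = 228 bp
  1479 − 228 = 1251 bp
  3458 − 1479 = 1979 bp
  3673 − 3458 = 215 bp
Sorted largest to smallest: 1979, 1251, 228, 215 bp.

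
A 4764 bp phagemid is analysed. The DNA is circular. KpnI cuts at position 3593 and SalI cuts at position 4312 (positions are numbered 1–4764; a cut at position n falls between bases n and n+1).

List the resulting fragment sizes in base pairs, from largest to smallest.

4045, 719 bp

Combined cut positions (sorted): 3593, 4312.
Circular molecule, 2 cuts → 2 fragments:
  4312 − 3593 = 719 bp
  wrap: 4764 − 4312 + 3593 = 4045 bp
Sorted largest to smallest: 4045, 719 bp.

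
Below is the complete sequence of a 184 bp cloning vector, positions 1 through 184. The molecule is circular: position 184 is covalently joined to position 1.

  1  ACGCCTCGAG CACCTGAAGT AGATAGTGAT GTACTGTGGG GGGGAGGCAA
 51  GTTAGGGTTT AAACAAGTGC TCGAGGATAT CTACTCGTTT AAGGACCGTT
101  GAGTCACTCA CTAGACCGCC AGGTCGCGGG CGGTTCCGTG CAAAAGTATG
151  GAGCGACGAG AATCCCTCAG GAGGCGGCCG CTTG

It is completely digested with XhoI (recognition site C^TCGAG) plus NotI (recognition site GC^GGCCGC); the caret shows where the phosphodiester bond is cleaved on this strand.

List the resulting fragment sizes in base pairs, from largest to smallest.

105, 65, 14 bp

XhoI sites (CTCGAG) start at positions 5, 70.
XhoI cuts after the first base of each site, so after positions 5, 70.
The NotI site (GCGGCCGC) starts at position 174.
NotI cuts after base 2 of each site, so after position 175.
Combined cut positions: 5, 70, 175.
Circular molecule, 3 cuts → 3 fragments:
  6–70 → 65 bp
  71–175 → 105 bp
  176–184 then 1–5 → 9 + 5 = 14 bp
Sorted largest to smallest: 105, 65, 14 bp.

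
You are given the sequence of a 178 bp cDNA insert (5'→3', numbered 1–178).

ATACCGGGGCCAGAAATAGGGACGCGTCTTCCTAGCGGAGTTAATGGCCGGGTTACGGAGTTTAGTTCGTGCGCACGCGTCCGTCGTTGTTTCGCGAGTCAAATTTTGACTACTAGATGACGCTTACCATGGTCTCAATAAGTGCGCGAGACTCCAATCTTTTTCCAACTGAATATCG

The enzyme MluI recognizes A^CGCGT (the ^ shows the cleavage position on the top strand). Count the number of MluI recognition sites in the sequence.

ACGCGT occurs starting at positions 22, 75.
MluI cuts at 2 sites.

2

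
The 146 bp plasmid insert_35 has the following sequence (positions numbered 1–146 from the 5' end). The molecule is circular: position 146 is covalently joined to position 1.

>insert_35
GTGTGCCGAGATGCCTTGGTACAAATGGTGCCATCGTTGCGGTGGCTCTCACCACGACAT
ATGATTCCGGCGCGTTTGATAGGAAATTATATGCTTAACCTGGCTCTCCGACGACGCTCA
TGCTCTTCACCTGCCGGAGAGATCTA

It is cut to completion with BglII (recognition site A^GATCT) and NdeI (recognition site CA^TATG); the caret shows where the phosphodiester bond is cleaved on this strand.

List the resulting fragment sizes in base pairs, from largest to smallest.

81, 65 bp

The BglII site (AGATCT) starts at position 140.
BglII cuts after the first base of each site, so after position 140.
The NdeI site (CATATG) starts at position 58.
NdeI cuts after base 2 of each site, so after position 59.
Combined cut positions: 59, 140.
Circular molecule, 2 cuts → 2 fragments:
  60–140 → 81 bp
  141–146 then 1–59 → 6 + 59 = 65 bp
Sorted largest to smallest: 81, 65 bp.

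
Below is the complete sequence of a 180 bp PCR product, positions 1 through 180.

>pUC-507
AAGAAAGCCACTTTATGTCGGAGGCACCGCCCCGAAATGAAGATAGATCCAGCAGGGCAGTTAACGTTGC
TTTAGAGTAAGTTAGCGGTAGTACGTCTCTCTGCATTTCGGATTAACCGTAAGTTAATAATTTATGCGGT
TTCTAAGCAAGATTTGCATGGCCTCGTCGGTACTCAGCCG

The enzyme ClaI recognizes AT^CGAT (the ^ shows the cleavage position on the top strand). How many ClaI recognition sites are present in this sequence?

0

No occurrence of ATCGAT is present in the sequence.
ClaI does not cut: 0 sites.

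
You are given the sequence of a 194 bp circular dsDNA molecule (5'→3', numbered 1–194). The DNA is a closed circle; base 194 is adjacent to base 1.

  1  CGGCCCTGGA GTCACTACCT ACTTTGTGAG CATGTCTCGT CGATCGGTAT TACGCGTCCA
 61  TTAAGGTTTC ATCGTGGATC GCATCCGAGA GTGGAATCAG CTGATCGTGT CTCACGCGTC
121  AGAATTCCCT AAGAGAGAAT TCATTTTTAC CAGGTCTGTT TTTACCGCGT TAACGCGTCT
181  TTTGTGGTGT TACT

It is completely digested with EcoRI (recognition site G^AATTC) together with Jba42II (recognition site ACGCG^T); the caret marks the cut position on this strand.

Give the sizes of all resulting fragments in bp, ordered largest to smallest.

73, 62, 40, 15, 4 bp

EcoRI sites (GAATTC) start at positions 122, 137.
EcoRI cuts after the first base of each site, so after positions 122, 137.
Jba42II sites (ACGCGT) start at positions 52, 114, 173.
Jba42II cuts after base 5 of each site (before the last base), so after positions 56, 118, 177.
Combined cut positions: 56, 118, 122, 137, 177.
Circular molecule, 5 cuts → 5 fragments:
  57–118 → 62 bp
  119–122 → 4 bp
  123–137 → 15 bp
  138–177 → 40 bp
  178–194 then 1–56 → 17 + 56 = 73 bp
Sorted largest to smallest: 73, 62, 40, 15, 4 bp.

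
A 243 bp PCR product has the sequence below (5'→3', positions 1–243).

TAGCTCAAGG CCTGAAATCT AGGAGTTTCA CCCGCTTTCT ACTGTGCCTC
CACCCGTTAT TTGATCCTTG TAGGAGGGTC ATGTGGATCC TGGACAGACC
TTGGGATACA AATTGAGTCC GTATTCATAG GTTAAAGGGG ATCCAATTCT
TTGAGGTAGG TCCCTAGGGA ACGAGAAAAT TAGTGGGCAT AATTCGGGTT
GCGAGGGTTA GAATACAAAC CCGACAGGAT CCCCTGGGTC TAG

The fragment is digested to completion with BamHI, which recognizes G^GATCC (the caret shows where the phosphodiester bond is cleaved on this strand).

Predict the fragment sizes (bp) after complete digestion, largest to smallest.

BamHI sites (GGATCC) start at positions 85, 139, 227.
BamHI cuts after the first base of each site, so after positions 85, 139, 227.
Linear molecule, 3 cuts → 4 fragments:
  1–85 → 85 bp
  86–139 → 54 bp
  140–227 → 88 bp
  228–243 → 16 bp
Sorted largest to smallest: 88, 85, 54, 16 bp.

88, 85, 54, 16 bp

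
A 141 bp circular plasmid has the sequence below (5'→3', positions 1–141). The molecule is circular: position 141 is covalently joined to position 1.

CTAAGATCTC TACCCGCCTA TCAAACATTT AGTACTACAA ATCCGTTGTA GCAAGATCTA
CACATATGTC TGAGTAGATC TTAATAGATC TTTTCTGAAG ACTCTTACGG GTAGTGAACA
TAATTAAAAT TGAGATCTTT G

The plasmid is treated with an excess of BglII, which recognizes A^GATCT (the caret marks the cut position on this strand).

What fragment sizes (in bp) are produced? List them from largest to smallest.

BglII sites (AGATCT) start at positions 4, 54, 76, 86, 133.
BglII cuts after the first base of each site, so after positions 4, 54, 76, 86, 133.
Circular molecule, 5 cuts → 5 fragments:
  5–54 → 50 bp
  55–76 → 22 bp
  77–86 → 10 bp
  87–133 → 47 bp
  134–141 then 1–4 → 8 + 4 = 12 bp
Sorted largest to smallest: 50, 47, 22, 12, 10 bp.

50, 47, 22, 12, 10 bp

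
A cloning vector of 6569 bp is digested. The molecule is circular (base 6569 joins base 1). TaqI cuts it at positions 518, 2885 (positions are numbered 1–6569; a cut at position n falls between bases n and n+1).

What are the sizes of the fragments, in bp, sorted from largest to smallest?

Circular molecule, 2 cuts → 2 fragments:
  2885 − 518 = 2367 bp
  wrap: 6569 − 2885 + 518 = 4202 bp
Sorted largest to smallest: 4202, 2367 bp.

4202, 2367 bp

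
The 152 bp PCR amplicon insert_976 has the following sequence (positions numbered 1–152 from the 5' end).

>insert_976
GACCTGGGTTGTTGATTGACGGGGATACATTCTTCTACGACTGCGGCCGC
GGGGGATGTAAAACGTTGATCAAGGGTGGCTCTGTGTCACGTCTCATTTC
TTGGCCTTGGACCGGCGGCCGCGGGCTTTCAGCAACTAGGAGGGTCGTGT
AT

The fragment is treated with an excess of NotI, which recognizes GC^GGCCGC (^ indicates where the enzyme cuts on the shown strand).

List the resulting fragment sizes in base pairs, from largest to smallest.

NotI sites (GCGGCCGC) start at positions 43, 115.
NotI cuts after base 2 of each site, so after positions 44, 116.
Linear molecule, 2 cuts → 3 fragments:
  1–44 → 44 bp
  45–116 → 72 bp
  117–152 → 36 bp
Sorted largest to smallest: 72, 44, 36 bp.

72, 44, 36 bp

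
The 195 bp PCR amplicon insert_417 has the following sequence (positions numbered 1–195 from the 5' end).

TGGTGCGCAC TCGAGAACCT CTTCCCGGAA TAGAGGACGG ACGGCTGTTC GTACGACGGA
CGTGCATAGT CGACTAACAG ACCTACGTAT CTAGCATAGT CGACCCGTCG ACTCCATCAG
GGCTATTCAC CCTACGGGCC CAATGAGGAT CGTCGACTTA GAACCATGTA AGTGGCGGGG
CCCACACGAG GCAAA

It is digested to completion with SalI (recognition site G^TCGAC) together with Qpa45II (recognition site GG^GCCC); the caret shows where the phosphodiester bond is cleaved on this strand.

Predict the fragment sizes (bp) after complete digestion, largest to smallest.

69, 30, 30, 27, 16, 15, 8 bp

SalI sites (GTCGAC) start at positions 69, 99, 107, 152.
SalI cuts after the first base of each site, so after positions 69, 99, 107, 152.
Qpa45II sites (GGGCCC) start at positions 136, 178.
Qpa45II cuts after base 2 of each site, so after positions 137, 179.
Combined cut positions: 69, 99, 107, 137, 152, 179.
Linear molecule, 6 cuts → 7 fragments:
  1–69 → 69 bp
  70–99 → 30 bp
  100–107 → 8 bp
  108–137 → 30 bp
  138–152 → 15 bp
  153–179 → 27 bp
  180–195 → 16 bp
Sorted largest to smallest: 69, 30, 30, 27, 16, 15, 8 bp.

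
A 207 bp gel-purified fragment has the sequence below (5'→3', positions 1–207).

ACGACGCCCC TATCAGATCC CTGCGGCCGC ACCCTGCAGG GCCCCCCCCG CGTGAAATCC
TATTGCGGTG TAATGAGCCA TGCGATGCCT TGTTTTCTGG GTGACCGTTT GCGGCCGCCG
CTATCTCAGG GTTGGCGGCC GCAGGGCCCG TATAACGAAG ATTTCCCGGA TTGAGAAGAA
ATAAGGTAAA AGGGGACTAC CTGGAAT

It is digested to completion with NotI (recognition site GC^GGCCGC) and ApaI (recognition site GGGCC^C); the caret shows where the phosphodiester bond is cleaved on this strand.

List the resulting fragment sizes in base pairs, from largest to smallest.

NotI sites (GCGGCCGC) start at positions 23, 111, 135.
NotI cuts after base 2 of each site, so after positions 24, 112, 136.
ApaI sites (GGGCCC) start at positions 39, 144.
ApaI cuts after base 5 of each site (before the last base), so after positions 43, 148.
Combined cut positions: 24, 43, 112, 136, 148.
Linear molecule, 5 cuts → 6 fragments:
  1–24 → 24 bp
  25–43 → 19 bp
  44–112 → 69 bp
  113–136 → 24 bp
  137–148 → 12 bp
  149–207 → 59 bp
Sorted largest to smallest: 69, 59, 24, 24, 19, 12 bp.

69, 59, 24, 24, 19, 12 bp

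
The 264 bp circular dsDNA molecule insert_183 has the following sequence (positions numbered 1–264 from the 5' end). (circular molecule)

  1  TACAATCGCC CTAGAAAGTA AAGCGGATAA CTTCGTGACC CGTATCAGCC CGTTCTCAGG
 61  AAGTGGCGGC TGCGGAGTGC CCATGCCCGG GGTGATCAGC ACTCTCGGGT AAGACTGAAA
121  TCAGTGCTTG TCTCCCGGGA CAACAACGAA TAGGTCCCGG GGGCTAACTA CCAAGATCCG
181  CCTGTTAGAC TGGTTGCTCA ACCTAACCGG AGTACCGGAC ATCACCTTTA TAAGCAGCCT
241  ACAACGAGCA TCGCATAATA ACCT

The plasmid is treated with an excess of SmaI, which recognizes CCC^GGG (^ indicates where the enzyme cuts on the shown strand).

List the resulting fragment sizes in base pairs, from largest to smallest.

SmaI sites (CCCGGG) start at positions 86, 134, 156.
SmaI cuts after base 3 of each site, so after positions 88, 136, 158.
Circular molecule, 3 cuts → 3 fragments:
  89–136 → 48 bp
  137–158 → 22 bp
  159–264 then 1–88 → 106 + 88 = 194 bp
Sorted largest to smallest: 194, 48, 22 bp.

194, 48, 22 bp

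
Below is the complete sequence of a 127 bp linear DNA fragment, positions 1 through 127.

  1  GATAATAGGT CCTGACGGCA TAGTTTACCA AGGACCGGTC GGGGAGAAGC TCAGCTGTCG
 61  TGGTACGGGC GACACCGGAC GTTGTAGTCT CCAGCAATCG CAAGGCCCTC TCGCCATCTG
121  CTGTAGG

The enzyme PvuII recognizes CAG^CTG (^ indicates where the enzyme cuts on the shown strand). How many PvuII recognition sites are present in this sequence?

CAGCTG occurs starting at position 52.
PvuII cuts at 1 site.

1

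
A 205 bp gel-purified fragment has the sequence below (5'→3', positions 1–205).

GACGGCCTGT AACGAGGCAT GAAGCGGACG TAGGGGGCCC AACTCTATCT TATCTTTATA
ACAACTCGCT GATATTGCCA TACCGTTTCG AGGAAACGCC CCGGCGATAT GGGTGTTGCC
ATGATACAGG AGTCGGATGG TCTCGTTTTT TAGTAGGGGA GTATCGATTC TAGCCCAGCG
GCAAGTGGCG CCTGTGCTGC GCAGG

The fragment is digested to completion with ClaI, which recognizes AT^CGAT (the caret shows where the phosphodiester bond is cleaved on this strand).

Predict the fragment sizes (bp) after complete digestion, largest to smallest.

164, 41 bp

The ClaI site (ATCGAT) starts at position 163.
ClaI cuts after base 2 of each site, so after position 164.
Linear molecule, 1 cut → 2 fragments:
  1–164 → 164 bp
  165–205 → 41 bp
Sorted largest to smallest: 164, 41 bp.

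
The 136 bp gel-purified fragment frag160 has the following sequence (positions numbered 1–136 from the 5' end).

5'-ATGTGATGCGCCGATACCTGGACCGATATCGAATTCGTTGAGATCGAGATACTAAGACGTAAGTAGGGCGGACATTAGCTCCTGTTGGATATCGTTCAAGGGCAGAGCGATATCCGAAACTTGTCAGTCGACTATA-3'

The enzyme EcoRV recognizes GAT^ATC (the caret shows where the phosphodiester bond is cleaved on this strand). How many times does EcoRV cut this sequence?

3

GATATC occurs starting at positions 25, 88, 109.
EcoRV cuts at 3 sites.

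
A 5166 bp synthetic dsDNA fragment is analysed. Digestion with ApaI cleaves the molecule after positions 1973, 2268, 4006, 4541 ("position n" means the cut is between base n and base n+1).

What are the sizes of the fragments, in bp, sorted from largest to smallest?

Linear molecule, 4 cuts → 5 fragments:
  1973 − 0 = 1973 bp
  2268 − 1973 = 295 bp
  4006 − 2268 = 1738 bp
  4541 − 4006 = 535 bp
  5166 − 4541 = 625 bp
Sorted largest to smallest: 1973, 1738, 625, 535, 295 bp.

1973, 1738, 625, 535, 295 bp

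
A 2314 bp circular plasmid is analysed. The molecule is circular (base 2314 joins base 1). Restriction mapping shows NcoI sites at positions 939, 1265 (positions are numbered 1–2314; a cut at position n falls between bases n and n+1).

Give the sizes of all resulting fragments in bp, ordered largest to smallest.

Circular molecule, 2 cuts → 2 fragments:
  1265 − 939 = 326 bp
  wrap: 2314 − 1265 + 939 = 1988 bp
Sorted largest to smallest: 1988, 326 bp.

1988, 326 bp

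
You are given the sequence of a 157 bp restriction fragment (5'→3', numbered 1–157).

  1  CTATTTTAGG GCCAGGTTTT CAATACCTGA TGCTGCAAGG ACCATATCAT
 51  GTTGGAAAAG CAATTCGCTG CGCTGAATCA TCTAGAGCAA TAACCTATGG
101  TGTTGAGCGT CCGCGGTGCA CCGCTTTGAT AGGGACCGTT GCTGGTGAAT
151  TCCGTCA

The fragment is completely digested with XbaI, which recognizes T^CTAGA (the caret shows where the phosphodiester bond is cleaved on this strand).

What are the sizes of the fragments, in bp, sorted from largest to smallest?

81, 76 bp

The XbaI site (TCTAGA) starts at position 81.
XbaI cuts after the first base of each site, so after position 81.
Linear molecule, 1 cut → 2 fragments:
  1–81 → 81 bp
  82–157 → 76 bp
Sorted largest to smallest: 81, 76 bp.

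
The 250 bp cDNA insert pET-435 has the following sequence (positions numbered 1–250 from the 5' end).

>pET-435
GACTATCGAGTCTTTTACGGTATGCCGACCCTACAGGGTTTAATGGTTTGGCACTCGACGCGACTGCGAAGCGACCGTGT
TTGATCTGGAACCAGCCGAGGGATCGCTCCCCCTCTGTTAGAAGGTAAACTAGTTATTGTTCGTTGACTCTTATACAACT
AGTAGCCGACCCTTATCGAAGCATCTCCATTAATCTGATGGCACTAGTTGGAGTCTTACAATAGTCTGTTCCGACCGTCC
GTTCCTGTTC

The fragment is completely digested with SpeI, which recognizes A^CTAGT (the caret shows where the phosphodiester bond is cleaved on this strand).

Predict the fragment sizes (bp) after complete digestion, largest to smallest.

129, 47, 45, 29 bp

SpeI sites (ACTAGT) start at positions 129, 158, 203.
SpeI cuts after the first base of each site, so after positions 129, 158, 203.
Linear molecule, 3 cuts → 4 fragments:
  1–129 → 129 bp
  130–158 → 29 bp
  159–203 → 45 bp
  204–250 → 47 bp
Sorted largest to smallest: 129, 47, 45, 29 bp.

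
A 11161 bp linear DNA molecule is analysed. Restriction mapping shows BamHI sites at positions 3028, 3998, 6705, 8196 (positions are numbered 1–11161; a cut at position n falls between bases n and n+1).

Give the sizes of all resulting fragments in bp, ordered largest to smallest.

Linear molecule, 4 cuts → 5 fragments:
  3028 − 0 = 3028 bp
  3998 − 3028 = 970 bp
  6705 − 3998 = 2707 bp
  8196 − 6705 = 1491 bp
  11161 − 8196 = 2965 bp
Sorted largest to smallest: 3028, 2965, 2707, 1491, 970 bp.

3028, 2965, 2707, 1491, 970 bp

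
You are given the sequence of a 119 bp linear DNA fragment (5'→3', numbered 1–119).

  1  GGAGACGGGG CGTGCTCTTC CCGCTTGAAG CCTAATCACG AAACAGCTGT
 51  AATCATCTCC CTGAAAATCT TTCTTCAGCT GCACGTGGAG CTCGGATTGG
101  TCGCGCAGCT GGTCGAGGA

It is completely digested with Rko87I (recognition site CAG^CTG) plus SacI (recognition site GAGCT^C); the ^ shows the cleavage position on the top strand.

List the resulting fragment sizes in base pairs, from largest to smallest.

46, 32, 16, 14, 11 bp

Rko87I sites (CAGCTG) start at positions 44, 76, 106.
Rko87I cuts after base 3 of each site, so after positions 46, 78, 108.
The SacI site (GAGCTC) starts at position 88.
SacI cuts after base 5 of each site (before the last base), so after position 92.
Combined cut positions: 46, 78, 92, 108.
Linear molecule, 4 cuts → 5 fragments:
  1–46 → 46 bp
  47–78 → 32 bp
  79–92 → 14 bp
  93–108 → 16 bp
  109–119 → 11 bp
Sorted largest to smallest: 46, 32, 16, 14, 11 bp.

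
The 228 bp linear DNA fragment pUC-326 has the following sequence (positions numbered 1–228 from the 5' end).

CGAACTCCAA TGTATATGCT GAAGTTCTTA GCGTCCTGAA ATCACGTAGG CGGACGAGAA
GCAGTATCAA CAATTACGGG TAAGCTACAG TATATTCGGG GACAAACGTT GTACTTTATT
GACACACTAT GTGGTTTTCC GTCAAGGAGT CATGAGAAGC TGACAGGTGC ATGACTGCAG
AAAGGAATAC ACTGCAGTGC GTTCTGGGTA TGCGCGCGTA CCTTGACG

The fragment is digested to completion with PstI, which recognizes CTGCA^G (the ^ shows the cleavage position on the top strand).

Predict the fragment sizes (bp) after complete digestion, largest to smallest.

PstI sites (CTGCAG) start at positions 175, 192.
PstI cuts after base 5 of each site (before the last base), so after positions 179, 196.
Linear molecule, 2 cuts → 3 fragments:
  1–179 → 179 bp
  180–196 → 17 bp
  197–228 → 32 bp
Sorted largest to smallest: 179, 32, 17 bp.

179, 32, 17 bp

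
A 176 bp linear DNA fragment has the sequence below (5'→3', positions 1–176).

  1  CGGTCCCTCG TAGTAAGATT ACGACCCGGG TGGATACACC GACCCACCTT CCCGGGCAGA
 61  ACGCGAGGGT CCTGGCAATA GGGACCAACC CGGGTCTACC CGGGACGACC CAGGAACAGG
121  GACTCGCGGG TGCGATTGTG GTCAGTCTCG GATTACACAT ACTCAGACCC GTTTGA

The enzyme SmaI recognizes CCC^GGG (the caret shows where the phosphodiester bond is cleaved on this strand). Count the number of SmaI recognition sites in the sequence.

CCCGGG occurs starting at positions 25, 51, 89, 99.
SmaI cuts at 4 sites.

4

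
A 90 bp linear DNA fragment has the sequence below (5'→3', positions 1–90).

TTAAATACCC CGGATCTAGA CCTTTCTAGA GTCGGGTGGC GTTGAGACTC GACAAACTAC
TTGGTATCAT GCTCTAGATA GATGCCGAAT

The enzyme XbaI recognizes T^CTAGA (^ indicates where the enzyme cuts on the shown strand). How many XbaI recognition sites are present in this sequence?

TCTAGA occurs starting at positions 15, 25, 73.
XbaI cuts at 3 sites.

3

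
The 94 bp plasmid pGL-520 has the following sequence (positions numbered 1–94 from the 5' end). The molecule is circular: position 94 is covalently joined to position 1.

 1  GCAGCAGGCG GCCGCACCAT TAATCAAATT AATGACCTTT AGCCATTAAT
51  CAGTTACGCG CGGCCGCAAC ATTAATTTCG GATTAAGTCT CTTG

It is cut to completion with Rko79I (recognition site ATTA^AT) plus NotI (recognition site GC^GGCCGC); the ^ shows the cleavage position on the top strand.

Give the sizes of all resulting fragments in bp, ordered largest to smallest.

29, 17, 13, 13, 13, 9 bp

Rko79I sites (ATTAAT) start at positions 19, 28, 45, 71.
Rko79I cuts after base 4 of each site, so after positions 22, 31, 48, 74.
NotI sites (GCGGCCGC) start at positions 8, 60.
NotI cuts after base 2 of each site, so after positions 9, 61.
Combined cut positions: 9, 22, 31, 48, 61, 74.
Circular molecule, 6 cuts → 6 fragments:
  10–22 → 13 bp
  23–31 → 9 bp
  32–48 → 17 bp
  49–61 → 13 bp
  62–74 → 13 bp
  75–94 then 1–9 → 20 + 9 = 29 bp
Sorted largest to smallest: 29, 17, 13, 13, 13, 9 bp.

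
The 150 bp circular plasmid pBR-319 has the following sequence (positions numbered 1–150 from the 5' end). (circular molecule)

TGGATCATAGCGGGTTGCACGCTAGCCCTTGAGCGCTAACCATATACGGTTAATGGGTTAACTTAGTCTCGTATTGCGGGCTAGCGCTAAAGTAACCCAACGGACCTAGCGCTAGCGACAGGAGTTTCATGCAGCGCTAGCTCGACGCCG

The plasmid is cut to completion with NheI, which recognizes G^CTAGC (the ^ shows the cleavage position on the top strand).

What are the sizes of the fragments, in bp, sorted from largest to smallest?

59, 35, 31, 25 bp

NheI sites (GCTAGC) start at positions 21, 80, 111, 136.
NheI cuts after the first base of each site, so after positions 21, 80, 111, 136.
Circular molecule, 4 cuts → 4 fragments:
  22–80 → 59 bp
  81–111 → 31 bp
  112–136 → 25 bp
  137–150 then 1–21 → 14 + 21 = 35 bp
Sorted largest to smallest: 59, 35, 31, 25 bp.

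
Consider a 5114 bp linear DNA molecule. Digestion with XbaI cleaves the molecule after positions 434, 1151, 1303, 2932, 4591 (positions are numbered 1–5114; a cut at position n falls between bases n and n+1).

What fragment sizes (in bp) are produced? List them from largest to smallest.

1659, 1629, 717, 523, 434, 152 bp

Linear molecule, 5 cuts → 6 fragments:
  434 − 0 = 434 bp
  1151 − 434 = 717 bp
  1303 − 1151 = 152 bp
  2932 − 1303 = 1629 bp
  4591 − 2932 = 1659 bp
  5114 − 4591 = 523 bp
Sorted largest to smallest: 1659, 1629, 717, 523, 434, 152 bp.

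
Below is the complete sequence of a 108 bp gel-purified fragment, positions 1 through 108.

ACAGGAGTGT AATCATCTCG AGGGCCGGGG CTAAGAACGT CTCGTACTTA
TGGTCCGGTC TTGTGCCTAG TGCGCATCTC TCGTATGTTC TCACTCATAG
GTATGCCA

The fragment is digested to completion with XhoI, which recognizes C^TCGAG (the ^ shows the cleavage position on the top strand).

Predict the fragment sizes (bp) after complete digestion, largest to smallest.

91, 17 bp

The XhoI site (CTCGAG) starts at position 17.
XhoI cuts after the first base of each site, so after position 17.
Linear molecule, 1 cut → 2 fragments:
  1–17 → 17 bp
  18–108 → 91 bp
Sorted largest to smallest: 91, 17 bp.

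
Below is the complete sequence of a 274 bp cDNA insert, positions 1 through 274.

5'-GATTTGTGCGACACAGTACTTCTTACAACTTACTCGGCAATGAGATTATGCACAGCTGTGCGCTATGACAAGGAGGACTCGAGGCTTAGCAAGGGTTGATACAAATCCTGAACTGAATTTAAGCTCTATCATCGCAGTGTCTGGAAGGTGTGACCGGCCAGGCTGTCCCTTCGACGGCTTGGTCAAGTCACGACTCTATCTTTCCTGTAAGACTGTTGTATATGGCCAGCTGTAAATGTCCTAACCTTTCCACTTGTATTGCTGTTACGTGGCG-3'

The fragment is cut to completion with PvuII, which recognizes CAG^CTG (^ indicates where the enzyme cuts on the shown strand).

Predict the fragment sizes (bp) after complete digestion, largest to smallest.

174, 55, 45 bp

PvuII sites (CAGCTG) start at positions 53, 227.
PvuII cuts after base 3 of each site, so after positions 55, 229.
Linear molecule, 2 cuts → 3 fragments:
  1–55 → 55 bp
  56–229 → 174 bp
  230–274 → 45 bp
Sorted largest to smallest: 174, 55, 45 bp.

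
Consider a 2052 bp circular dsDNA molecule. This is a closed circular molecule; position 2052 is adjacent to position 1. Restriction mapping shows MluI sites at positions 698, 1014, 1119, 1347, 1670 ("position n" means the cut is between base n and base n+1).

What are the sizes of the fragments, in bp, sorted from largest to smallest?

1080, 323, 316, 228, 105 bp

Circular molecule, 5 cuts → 5 fragments:
  1014 − 698 = 316 bp
  1119 − 1014 = 105 bp
  1347 − 1119 = 228 bp
  1670 − 1347 = 323 bp
  wrap: 2052 − 1670 + 698 = 1080 bp
Sorted largest to smallest: 1080, 323, 316, 228, 105 bp.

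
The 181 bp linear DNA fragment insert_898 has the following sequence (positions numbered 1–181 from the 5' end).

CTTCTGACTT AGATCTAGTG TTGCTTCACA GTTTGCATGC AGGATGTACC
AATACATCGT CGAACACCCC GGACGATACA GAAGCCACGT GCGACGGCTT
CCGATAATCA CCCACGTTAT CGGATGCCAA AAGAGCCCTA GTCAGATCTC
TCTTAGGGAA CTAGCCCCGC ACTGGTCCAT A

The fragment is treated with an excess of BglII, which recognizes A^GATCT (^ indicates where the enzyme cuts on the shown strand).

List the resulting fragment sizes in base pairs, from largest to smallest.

BglII sites (AGATCT) start at positions 11, 144.
BglII cuts after the first base of each site, so after positions 11, 144.
Linear molecule, 2 cuts → 3 fragments:
  1–11 → 11 bp
  12–144 → 133 bp
  145–181 → 37 bp
Sorted largest to smallest: 133, 37, 11 bp.

133, 37, 11 bp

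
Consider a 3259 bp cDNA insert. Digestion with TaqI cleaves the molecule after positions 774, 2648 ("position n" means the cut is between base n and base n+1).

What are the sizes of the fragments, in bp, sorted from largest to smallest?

1874, 774, 611 bp

Linear molecule, 2 cuts → 3 fragments:
  774 − 0 = 774 bp
  2648 − 774 = 1874 bp
  3259 − 2648 = 611 bp
Sorted largest to smallest: 1874, 774, 611 bp.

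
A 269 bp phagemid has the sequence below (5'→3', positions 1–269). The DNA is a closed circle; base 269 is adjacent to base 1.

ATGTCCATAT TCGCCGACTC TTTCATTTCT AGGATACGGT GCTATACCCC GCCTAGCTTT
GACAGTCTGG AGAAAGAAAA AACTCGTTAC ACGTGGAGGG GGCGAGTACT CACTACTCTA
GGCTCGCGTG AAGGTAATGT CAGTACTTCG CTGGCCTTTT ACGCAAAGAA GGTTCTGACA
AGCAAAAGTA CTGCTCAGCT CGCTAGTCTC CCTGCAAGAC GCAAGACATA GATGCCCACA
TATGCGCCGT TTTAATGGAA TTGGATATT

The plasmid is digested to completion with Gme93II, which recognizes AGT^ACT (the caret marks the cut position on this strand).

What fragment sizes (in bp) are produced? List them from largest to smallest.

Gme93II sites (AGTACT) start at positions 105, 142, 187.
Gme93II cuts after base 3 of each site, so after positions 107, 144, 189.
Circular molecule, 3 cuts → 3 fragments:
  108–144 → 37 bp
  145–189 → 45 bp
  190–269 then 1–107 → 80 + 107 = 187 bp
Sorted largest to smallest: 187, 45, 37 bp.

187, 45, 37 bp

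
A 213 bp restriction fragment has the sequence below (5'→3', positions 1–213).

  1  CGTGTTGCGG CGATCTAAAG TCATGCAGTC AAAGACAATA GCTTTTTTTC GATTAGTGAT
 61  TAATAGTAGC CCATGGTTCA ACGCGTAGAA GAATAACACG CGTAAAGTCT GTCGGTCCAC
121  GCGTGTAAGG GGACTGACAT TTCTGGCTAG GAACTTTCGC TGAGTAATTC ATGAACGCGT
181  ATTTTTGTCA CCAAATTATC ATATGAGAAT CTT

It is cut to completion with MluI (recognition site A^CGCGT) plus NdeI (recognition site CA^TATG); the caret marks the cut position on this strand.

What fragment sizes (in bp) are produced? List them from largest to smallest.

81, 56, 26, 21, 17, 12 bp

MluI sites (ACGCGT) start at positions 81, 98, 119, 175.
MluI cuts after the first base of each site, so after positions 81, 98, 119, 175.
The NdeI site (CATATG) starts at position 200.
NdeI cuts after base 2 of each site, so after position 201.
Combined cut positions: 81, 98, 119, 175, 201.
Linear molecule, 5 cuts → 6 fragments:
  1–81 → 81 bp
  82–98 → 17 bp
  99–119 → 21 bp
  120–175 → 56 bp
  176–201 → 26 bp
  202–213 → 12 bp
Sorted largest to smallest: 81, 56, 26, 21, 17, 12 bp.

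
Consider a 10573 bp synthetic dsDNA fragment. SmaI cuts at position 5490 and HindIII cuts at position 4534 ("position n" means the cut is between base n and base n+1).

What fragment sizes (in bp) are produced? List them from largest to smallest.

5083, 4534, 956 bp

Combined cut positions (sorted): 4534, 5490.
Linear molecule, 2 cuts → 3 fragments:
  4534 − 0 = 4534 bp
  5490 − 4534 = 956 bp
  10573 − 5490 = 5083 bp
Sorted largest to smallest: 5083, 4534, 956 bp.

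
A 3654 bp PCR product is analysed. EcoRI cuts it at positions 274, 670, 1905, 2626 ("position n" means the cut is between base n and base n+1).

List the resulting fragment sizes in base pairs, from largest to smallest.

1235, 1028, 721, 396, 274 bp

Linear molecule, 4 cuts → 5 fragments:
  274 − 0 = 274 bp
  670 − 274 = 396 bp
  1905 − 670 = 1235 bp
  2626 − 1905 = 721 bp
  3654 − 2626 = 1028 bp
Sorted largest to smallest: 1235, 1028, 721, 396, 274 bp.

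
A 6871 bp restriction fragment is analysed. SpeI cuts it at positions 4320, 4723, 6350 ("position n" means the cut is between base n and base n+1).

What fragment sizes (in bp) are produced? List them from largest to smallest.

4320, 1627, 521, 403 bp

Linear molecule, 3 cuts → 4 fragments:
  4320 − 0 = 4320 bp
  4723 − 4320 = 403 bp
  6350 − 4723 = 1627 bp
  6871 − 6350 = 521 bp
Sorted largest to smallest: 4320, 1627, 521, 403 bp.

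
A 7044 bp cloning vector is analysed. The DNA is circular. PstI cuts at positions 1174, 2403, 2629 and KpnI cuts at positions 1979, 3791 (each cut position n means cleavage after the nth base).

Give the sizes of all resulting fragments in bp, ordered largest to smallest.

Combined cut positions (sorted): 1174, 1979, 2403, 2629, 3791.
Circular molecule, 5 cuts → 5 fragments:
  1979 − 1174 = 805 bp
  2403 − 1979 = 424 bp
  2629 − 2403 = 226 bp
  3791 − 2629 = 1162 bp
  wrap: 7044 − 3791 + 1174 = 4427 bp
Sorted largest to smallest: 4427, 1162, 805, 424, 226 bp.

4427, 1162, 805, 424, 226 bp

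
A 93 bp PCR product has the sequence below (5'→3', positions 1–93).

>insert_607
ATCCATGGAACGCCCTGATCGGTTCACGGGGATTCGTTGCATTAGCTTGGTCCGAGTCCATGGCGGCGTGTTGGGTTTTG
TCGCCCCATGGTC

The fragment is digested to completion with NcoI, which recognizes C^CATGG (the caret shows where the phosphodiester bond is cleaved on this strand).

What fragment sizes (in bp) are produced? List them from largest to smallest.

NcoI sites (CCATGG) start at positions 3, 58, 86.
NcoI cuts after the first base of each site, so after positions 3, 58, 86.
Linear molecule, 3 cuts → 4 fragments:
  1–3 → 3 bp
  4–58 → 55 bp
  59–86 → 28 bp
  87–93 → 7 bp
Sorted largest to smallest: 55, 28, 7, 3 bp.

55, 28, 7, 3 bp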